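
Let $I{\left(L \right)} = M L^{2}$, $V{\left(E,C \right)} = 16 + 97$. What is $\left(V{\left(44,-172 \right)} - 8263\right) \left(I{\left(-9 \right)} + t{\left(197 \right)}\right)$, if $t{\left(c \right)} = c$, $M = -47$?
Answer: $29421500$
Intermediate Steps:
$V{\left(E,C \right)} = 113$
$I{\left(L \right)} = - 47 L^{2}$
$\left(V{\left(44,-172 \right)} - 8263\right) \left(I{\left(-9 \right)} + t{\left(197 \right)}\right) = \left(113 - 8263\right) \left(- 47 \left(-9\right)^{2} + 197\right) = - 8150 \left(\left(-47\right) 81 + 197\right) = - 8150 \left(-3807 + 197\right) = \left(-8150\right) \left(-3610\right) = 29421500$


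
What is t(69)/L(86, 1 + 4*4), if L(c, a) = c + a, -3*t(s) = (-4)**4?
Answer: -256/309 ≈ -0.82848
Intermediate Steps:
t(s) = -256/3 (t(s) = -1/3*(-4)**4 = -1/3*256 = -256/3)
L(c, a) = a + c
t(69)/L(86, 1 + 4*4) = -256/(3*((1 + 4*4) + 86)) = -256/(3*((1 + 16) + 86)) = -256/(3*(17 + 86)) = -256/3/103 = -256/3*1/103 = -256/309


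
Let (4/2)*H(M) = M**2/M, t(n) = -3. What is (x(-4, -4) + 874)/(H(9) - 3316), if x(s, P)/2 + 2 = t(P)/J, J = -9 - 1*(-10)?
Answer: -1728/6623 ≈ -0.26091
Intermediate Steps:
J = 1 (J = -9 + 10 = 1)
H(M) = M/2 (H(M) = (M**2/M)/2 = M/2)
x(s, P) = -10 (x(s, P) = -4 + 2*(-3/1) = -4 + 2*(-3*1) = -4 + 2*(-3) = -4 - 6 = -10)
(x(-4, -4) + 874)/(H(9) - 3316) = (-10 + 874)/((1/2)*9 - 3316) = 864/(9/2 - 3316) = 864/(-6623/2) = 864*(-2/6623) = -1728/6623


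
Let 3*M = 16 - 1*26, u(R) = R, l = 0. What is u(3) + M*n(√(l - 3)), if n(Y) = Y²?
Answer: 13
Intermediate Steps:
M = -10/3 (M = (16 - 1*26)/3 = (16 - 26)/3 = (⅓)*(-10) = -10/3 ≈ -3.3333)
u(3) + M*n(√(l - 3)) = 3 - 10*(√(0 - 3))²/3 = 3 - 10*(√(-3))²/3 = 3 - 10*(I*√3)²/3 = 3 - 10/3*(-3) = 3 + 10 = 13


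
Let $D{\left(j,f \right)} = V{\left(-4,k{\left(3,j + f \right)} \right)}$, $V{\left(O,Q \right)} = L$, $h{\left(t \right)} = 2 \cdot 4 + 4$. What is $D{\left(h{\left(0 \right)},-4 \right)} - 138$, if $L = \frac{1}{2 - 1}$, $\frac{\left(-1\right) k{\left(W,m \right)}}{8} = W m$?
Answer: $-137$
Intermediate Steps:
$k{\left(W,m \right)} = - 8 W m$
$L = 1$ ($L = 1^{-1} = 1$)
$h{\left(t \right)} = 12$ ($h{\left(t \right)} = 8 + 4 = 12$)
$V{\left(O,Q \right)} = 1$
$D{\left(j,f \right)} = 1$
$D{\left(h{\left(0 \right)},-4 \right)} - 138 = 1 - 138 = -137$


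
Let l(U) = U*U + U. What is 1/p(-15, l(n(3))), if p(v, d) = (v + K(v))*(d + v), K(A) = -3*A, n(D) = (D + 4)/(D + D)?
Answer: -6/2245 ≈ -0.0026726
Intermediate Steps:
n(D) = (4 + D)/(2*D) (n(D) = (4 + D)/((2*D)) = (4 + D)*(1/(2*D)) = (4 + D)/(2*D))
l(U) = U + U² (l(U) = U² + U = U + U²)
p(v, d) = -2*v*(d + v) (p(v, d) = (v - 3*v)*(d + v) = (-2*v)*(d + v) = -2*v*(d + v))
1/p(-15, l(n(3))) = 1/(2*(-15)*(-(½)*(4 + 3)/3*(1 + (½)*(4 + 3)/3) - 1*(-15))) = 1/(2*(-15)*(-(½)*(⅓)*7*(1 + (½)*(⅓)*7) + 15)) = 1/(2*(-15)*(-7*(1 + 7/6)/6 + 15)) = 1/(2*(-15)*(-7*13/(6*6) + 15)) = 1/(2*(-15)*(-1*91/36 + 15)) = 1/(2*(-15)*(-91/36 + 15)) = 1/(2*(-15)*(449/36)) = 1/(-2245/6) = -6/2245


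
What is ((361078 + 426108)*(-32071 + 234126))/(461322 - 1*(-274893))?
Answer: 31810973446/147243 ≈ 2.1604e+5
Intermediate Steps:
((361078 + 426108)*(-32071 + 234126))/(461322 - 1*(-274893)) = (787186*202055)/(461322 + 274893) = 159054867230/736215 = 159054867230*(1/736215) = 31810973446/147243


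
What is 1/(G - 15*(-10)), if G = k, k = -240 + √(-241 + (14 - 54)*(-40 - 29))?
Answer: -90/5581 - √2519/5581 ≈ -0.025119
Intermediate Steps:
k = -240 + √2519 (k = -240 + √(-241 - 40*(-69)) = -240 + √(-241 + 2760) = -240 + √2519 ≈ -189.81)
G = -240 + √2519 ≈ -189.81
1/(G - 15*(-10)) = 1/((-240 + √2519) - 15*(-10)) = 1/((-240 + √2519) + 150) = 1/(-90 + √2519)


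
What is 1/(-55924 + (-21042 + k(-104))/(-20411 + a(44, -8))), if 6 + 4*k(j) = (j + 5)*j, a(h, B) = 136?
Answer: -40550/2267681261 ≈ -1.7882e-5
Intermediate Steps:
k(j) = -3/2 + j*(5 + j)/4 (k(j) = -3/2 + ((j + 5)*j)/4 = -3/2 + ((5 + j)*j)/4 = -3/2 + (j*(5 + j))/4 = -3/2 + j*(5 + j)/4)
1/(-55924 + (-21042 + k(-104))/(-20411 + a(44, -8))) = 1/(-55924 + (-21042 + (-3/2 + (1/4)*(-104)**2 + (5/4)*(-104)))/(-20411 + 136)) = 1/(-55924 + (-21042 + (-3/2 + (1/4)*10816 - 130))/(-20275)) = 1/(-55924 + (-21042 + (-3/2 + 2704 - 130))*(-1/20275)) = 1/(-55924 + (-21042 + 5145/2)*(-1/20275)) = 1/(-55924 - 36939/2*(-1/20275)) = 1/(-55924 + 36939/40550) = 1/(-2267681261/40550) = -40550/2267681261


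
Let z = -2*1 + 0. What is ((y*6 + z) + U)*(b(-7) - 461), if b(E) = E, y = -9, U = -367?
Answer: 197964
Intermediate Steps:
z = -2 (z = -2 + 0 = -2)
((y*6 + z) + U)*(b(-7) - 461) = ((-9*6 - 2) - 367)*(-7 - 461) = ((-54 - 2) - 367)*(-468) = (-56 - 367)*(-468) = -423*(-468) = 197964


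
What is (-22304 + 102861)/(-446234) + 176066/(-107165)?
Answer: -87199526349/47820666610 ≈ -1.8235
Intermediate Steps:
(-22304 + 102861)/(-446234) + 176066/(-107165) = 80557*(-1/446234) + 176066*(-1/107165) = -80557/446234 - 176066/107165 = -87199526349/47820666610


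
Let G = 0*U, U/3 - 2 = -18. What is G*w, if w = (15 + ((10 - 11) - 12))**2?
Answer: 0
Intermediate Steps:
U = -48 (U = 6 + 3*(-18) = 6 - 54 = -48)
G = 0 (G = 0*(-48) = 0)
w = 4 (w = (15 + (-1 - 12))**2 = (15 - 13)**2 = 2**2 = 4)
G*w = 0*4 = 0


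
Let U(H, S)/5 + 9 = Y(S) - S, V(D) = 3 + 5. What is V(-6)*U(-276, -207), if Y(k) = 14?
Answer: 8480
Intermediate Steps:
V(D) = 8
U(H, S) = 25 - 5*S (U(H, S) = -45 + 5*(14 - S) = -45 + (70 - 5*S) = 25 - 5*S)
V(-6)*U(-276, -207) = 8*(25 - 5*(-207)) = 8*(25 + 1035) = 8*1060 = 8480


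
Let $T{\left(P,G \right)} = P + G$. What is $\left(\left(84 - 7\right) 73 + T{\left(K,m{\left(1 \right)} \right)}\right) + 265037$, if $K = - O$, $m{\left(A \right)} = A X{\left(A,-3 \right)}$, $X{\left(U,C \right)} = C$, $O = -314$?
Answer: $270969$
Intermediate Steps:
$m{\left(A \right)} = - 3 A$ ($m{\left(A \right)} = A \left(-3\right) = - 3 A$)
$K = 314$ ($K = \left(-1\right) \left(-314\right) = 314$)
$T{\left(P,G \right)} = G + P$
$\left(\left(84 - 7\right) 73 + T{\left(K,m{\left(1 \right)} \right)}\right) + 265037 = \left(\left(84 - 7\right) 73 + \left(\left(-3\right) 1 + 314\right)\right) + 265037 = \left(77 \cdot 73 + \left(-3 + 314\right)\right) + 265037 = \left(5621 + 311\right) + 265037 = 5932 + 265037 = 270969$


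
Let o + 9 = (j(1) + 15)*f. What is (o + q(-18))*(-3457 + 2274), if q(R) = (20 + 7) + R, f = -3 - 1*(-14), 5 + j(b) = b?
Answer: -143143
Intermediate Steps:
j(b) = -5 + b
f = 11 (f = -3 + 14 = 11)
q(R) = 27 + R
o = 112 (o = -9 + ((-5 + 1) + 15)*11 = -9 + (-4 + 15)*11 = -9 + 11*11 = -9 + 121 = 112)
(o + q(-18))*(-3457 + 2274) = (112 + (27 - 18))*(-3457 + 2274) = (112 + 9)*(-1183) = 121*(-1183) = -143143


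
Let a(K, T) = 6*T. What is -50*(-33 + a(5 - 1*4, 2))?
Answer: 1050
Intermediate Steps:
-50*(-33 + a(5 - 1*4, 2)) = -50*(-33 + 6*2) = -50*(-33 + 12) = -50*(-21) = 1050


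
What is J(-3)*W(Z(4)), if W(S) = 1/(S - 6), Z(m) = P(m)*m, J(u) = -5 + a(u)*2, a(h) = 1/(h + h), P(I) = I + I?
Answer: -8/39 ≈ -0.20513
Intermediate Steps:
P(I) = 2*I
a(h) = 1/(2*h)
J(u) = -5 + 1/u (J(u) = -5 + (1/(2*u))*2 = -5 + 1/u)
Z(m) = 2*m² (Z(m) = (2*m)*m = 2*m²)
W(S) = 1/(-6 + S)
J(-3)*W(Z(4)) = (-5 + 1/(-3))/(-6 + 2*4²) = (-5 - ⅓)/(-6 + 2*16) = -16/(3*(-6 + 32)) = -16/3/26 = -16/3*1/26 = -8/39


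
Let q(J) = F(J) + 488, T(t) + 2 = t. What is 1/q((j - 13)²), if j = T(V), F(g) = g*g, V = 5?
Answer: 1/10488 ≈ 9.5347e-5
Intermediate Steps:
T(t) = -2 + t
F(g) = g²
j = 3 (j = -2 + 5 = 3)
q(J) = 488 + J² (q(J) = J² + 488 = 488 + J²)
1/q((j - 13)²) = 1/(488 + ((3 - 13)²)²) = 1/(488 + ((-10)²)²) = 1/(488 + 100²) = 1/(488 + 10000) = 1/10488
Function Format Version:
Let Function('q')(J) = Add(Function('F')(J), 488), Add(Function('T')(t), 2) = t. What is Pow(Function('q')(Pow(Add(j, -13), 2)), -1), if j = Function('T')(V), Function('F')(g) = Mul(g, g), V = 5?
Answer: Rational(1, 10488) ≈ 9.5347e-5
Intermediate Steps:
Function('T')(t) = Add(-2, t)
Function('F')(g) = Pow(g, 2)
j = 3 (j = Add(-2, 5) = 3)
Function('q')(J) = Add(488, Pow(J, 2)) (Function('q')(J) = Add(Pow(J, 2), 488) = Add(488, Pow(J, 2)))
Pow(Function('q')(Pow(Add(j, -13), 2)), -1) = Pow(Add(488, Pow(Pow(Add(3, -13), 2), 2)), -1) = Pow(Add(488, Pow(Pow(-10, 2), 2)), -1) = Pow(Add(488, Pow(100, 2)), -1) = Pow(Add(488, 10000), -1) = Pow(10488, -1) = Rational(1, 10488)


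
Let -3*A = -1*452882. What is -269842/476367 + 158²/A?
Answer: -43265253640/107869019847 ≈ -0.40109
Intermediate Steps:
A = 452882/3 (A = -(-1)*452882/3 = -⅓*(-452882) = 452882/3 ≈ 1.5096e+5)
-269842/476367 + 158²/A = -269842/476367 + 158²/(452882/3) = -269842*1/476367 + 24964*(3/452882) = -269842/476367 + 37446/226441 = -43265253640/107869019847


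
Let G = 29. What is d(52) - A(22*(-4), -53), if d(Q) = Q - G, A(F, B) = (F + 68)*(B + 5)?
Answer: -937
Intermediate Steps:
A(F, B) = (5 + B)*(68 + F) (A(F, B) = (68 + F)*(5 + B) = (5 + B)*(68 + F))
d(Q) = -29 + Q (d(Q) = Q - 1*29 = Q - 29 = -29 + Q)
d(52) - A(22*(-4), -53) = (-29 + 52) - (340 + 5*(22*(-4)) + 68*(-53) - 1166*(-4)) = 23 - (340 + 5*(-88) - 3604 - 53*(-88)) = 23 - (340 - 440 - 3604 + 4664) = 23 - 1*960 = 23 - 960 = -937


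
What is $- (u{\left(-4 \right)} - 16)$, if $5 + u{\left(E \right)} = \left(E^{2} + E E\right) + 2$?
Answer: $-13$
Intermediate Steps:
$u{\left(E \right)} = -3 + 2 E^{2}$ ($u{\left(E \right)} = -5 + \left(\left(E^{2} + E E\right) + 2\right) = -5 + \left(\left(E^{2} + E^{2}\right) + 2\right) = -5 + \left(2 E^{2} + 2\right) = -5 + \left(2 + 2 E^{2}\right) = -3 + 2 E^{2}$)
$- (u{\left(-4 \right)} - 16) = - (\left(-3 + 2 \left(-4\right)^{2}\right) - 16) = - (\left(-3 + 2 \cdot 16\right) - 16) = - (\left(-3 + 32\right) - 16) = - (29 - 16) = \left(-1\right) 13 = -13$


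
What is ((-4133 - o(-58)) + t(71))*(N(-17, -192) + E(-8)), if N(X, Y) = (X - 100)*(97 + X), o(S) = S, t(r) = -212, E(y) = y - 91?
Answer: 40550733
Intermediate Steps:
E(y) = -91 + y
N(X, Y) = (-100 + X)*(97 + X)
((-4133 - o(-58)) + t(71))*(N(-17, -192) + E(-8)) = ((-4133 - 1*(-58)) - 212)*((-9700 + (-17)**2 - 3*(-17)) + (-91 - 8)) = ((-4133 + 58) - 212)*((-9700 + 289 + 51) - 99) = (-4075 - 212)*(-9360 - 99) = -4287*(-9459) = 40550733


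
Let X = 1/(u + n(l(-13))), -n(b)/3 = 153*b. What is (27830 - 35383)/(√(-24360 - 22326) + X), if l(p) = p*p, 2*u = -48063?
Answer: 1534807365/963885505879577 + 311880530604825*I*√46686/1927771011759154 ≈ 1.5923e-6 + 34.956*I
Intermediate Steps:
u = -48063/2 (u = (½)*(-48063) = -48063/2 ≈ -24032.)
l(p) = p²
n(b) = -459*b
X = -2/203205 (X = 1/(-48063/2 - 459*(-13)²) = 1/(-48063/2 - 459*169) = 1/(-48063/2 - 77571) = 1/(-203205/2) = -2/203205 ≈ -9.8423e-6)
(27830 - 35383)/(√(-24360 - 22326) + X) = (27830 - 35383)/(√(-24360 - 22326) - 2/203205) = -7553/(√(-46686) - 2/203205) = -7553/(I*√46686 - 2/203205) = -7553/(-2/203205 + I*√46686)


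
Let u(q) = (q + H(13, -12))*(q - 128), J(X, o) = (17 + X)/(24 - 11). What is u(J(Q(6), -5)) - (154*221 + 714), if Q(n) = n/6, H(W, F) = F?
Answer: -5645264/169 ≈ -33404.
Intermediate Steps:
Q(n) = n/6 (Q(n) = n*(⅙) = n/6)
J(X, o) = 17/13 + X/13 (J(X, o) = (17 + X)/13 = (17 + X)*(1/13) = 17/13 + X/13)
u(q) = (-128 + q)*(-12 + q) (u(q) = (q - 12)*(q - 128) = (-12 + q)*(-128 + q) = (-128 + q)*(-12 + q))
u(J(Q(6), -5)) - (154*221 + 714) = (1536 + (17/13 + ((⅙)*6)/13)² - 140*(17/13 + ((⅙)*6)/13)) - (154*221 + 714) = (1536 + (17/13 + (1/13)*1)² - 140*(17/13 + (1/13)*1)) - (34034 + 714) = (1536 + (17/13 + 1/13)² - 140*(17/13 + 1/13)) - 1*34748 = (1536 + (18/13)² - 140*18/13) - 34748 = (1536 + 324/169 - 2520/13) - 34748 = 227148/169 - 34748 = -5645264/169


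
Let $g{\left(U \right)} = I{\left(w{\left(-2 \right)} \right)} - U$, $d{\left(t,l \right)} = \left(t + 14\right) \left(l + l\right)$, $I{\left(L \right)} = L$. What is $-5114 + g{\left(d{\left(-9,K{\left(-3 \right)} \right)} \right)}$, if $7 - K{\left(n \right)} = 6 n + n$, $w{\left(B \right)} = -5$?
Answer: $-5399$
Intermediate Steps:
$K{\left(n \right)} = 7 - 7 n$ ($K{\left(n \right)} = 7 - \left(6 n + n\right) = 7 - 7 n$)
$d{\left(t,l \right)} = 2 l \left(14 + t\right)$ ($d{\left(t,l \right)} = \left(14 + t\right) 2 l = 2 l \left(14 + t\right)$)
$g{\left(U \right)} = -5 - U$
$-5114 + g{\left(d{\left(-9,K{\left(-3 \right)} \right)} \right)} = -5114 - \left(5 + 2 \left(7 - -21\right) \left(14 - 9\right)\right) = -5114 - \left(5 + 2 \left(7 + 21\right) 5\right) = -5114 - \left(5 + 2 \cdot 28 \cdot 5\right) = -5114 - 285 = -5399$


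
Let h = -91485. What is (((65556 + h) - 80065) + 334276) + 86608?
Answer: 314890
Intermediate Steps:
(((65556 + h) - 80065) + 334276) + 86608 = (((65556 - 91485) - 80065) + 334276) + 86608 = ((-25929 - 80065) + 334276) + 86608 = (-105994 + 334276) + 86608 = 228282 + 86608 = 314890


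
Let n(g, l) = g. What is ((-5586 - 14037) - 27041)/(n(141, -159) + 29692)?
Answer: -46664/29833 ≈ -1.5642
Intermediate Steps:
((-5586 - 14037) - 27041)/(n(141, -159) + 29692) = ((-5586 - 14037) - 27041)/(141 + 29692) = (-19623 - 27041)/29833 = -46664*1/29833 = -46664/29833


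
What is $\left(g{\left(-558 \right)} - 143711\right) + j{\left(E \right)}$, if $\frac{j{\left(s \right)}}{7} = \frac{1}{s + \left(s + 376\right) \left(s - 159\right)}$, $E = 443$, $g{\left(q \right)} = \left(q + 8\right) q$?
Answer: $\frac{38029401378}{233039} \approx 1.6319 \cdot 10^{5}$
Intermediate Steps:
$g{\left(q \right)} = q \left(8 + q\right)$ ($g{\left(q \right)} = \left(8 + q\right) q = q \left(8 + q\right)$)
$j{\left(s \right)} = \frac{7}{s + \left(-159 + s\right) \left(376 + s\right)}$ ($j{\left(s \right)} = \frac{7}{s + \left(s + 376\right) \left(s - 159\right)} = \frac{7}{s + \left(376 + s\right) \left(-159 + s\right)} = \frac{7}{s + \left(-159 + s\right) \left(376 + s\right)}$)
$\left(g{\left(-558 \right)} - 143711\right) + j{\left(E \right)} = \left(- 558 \left(8 - 558\right) - 143711\right) + \frac{7}{-59784 + 443^{2} + 218 \cdot 443} = \left(\left(-558\right) \left(-550\right) - 143711\right) + \frac{7}{-59784 + 196249 + 96574} = \left(306900 - 143711\right) + \frac{7}{233039} = 163189 + 7 \cdot \frac{1}{233039} = 163189 + \frac{7}{233039} = \frac{38029401378}{233039}$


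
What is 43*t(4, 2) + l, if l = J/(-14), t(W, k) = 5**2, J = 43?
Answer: 15007/14 ≈ 1071.9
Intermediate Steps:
t(W, k) = 25
l = -43/14 (l = 43/(-14) = 43*(-1/14) = -43/14 ≈ -3.0714)
43*t(4, 2) + l = 43*25 - 43/14 = 1075 - 43/14 = 15007/14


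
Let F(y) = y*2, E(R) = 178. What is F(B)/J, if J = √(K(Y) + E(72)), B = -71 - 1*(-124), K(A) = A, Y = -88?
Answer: 53*√10/15 ≈ 11.173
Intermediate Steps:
B = 53 (B = -71 + 124 = 53)
F(y) = 2*y
J = 3*√10 (J = √(-88 + 178) = √90 = 3*√10 ≈ 9.4868)
F(B)/J = (2*53)/((3*√10)) = 106*(√10/30) = 53*√10/15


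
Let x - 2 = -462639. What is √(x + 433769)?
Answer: 2*I*√7217 ≈ 169.91*I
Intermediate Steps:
x = -462637 (x = 2 - 462639 = -462637)
√(x + 433769) = √(-462637 + 433769) = √(-28868) = 2*I*√7217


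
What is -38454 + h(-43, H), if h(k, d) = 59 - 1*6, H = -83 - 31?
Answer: -38401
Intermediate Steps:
H = -114
h(k, d) = 53 (h(k, d) = 59 - 6 = 53)
-38454 + h(-43, H) = -38454 + 53 = -38401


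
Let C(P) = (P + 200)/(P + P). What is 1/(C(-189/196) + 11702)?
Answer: 54/626335 ≈ 8.6216e-5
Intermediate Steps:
C(P) = (200 + P)/(2*P) (C(P) = (200 + P)/((2*P)) = (200 + P)*(1/(2*P)) = (200 + P)/(2*P))
1/(C(-189/196) + 11702) = 1/((200 - 189/196)/(2*((-189/196))) + 11702) = 1/((200 - 189*1/196)/(2*((-189*1/196))) + 11702) = 1/((200 - 27/28)/(2*(-27/28)) + 11702) = 1/((1/2)*(-28/27)*(5573/28) + 11702) = 1/(-5573/54 + 11702) = 1/(626335/54) = 54/626335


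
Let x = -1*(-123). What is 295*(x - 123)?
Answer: 0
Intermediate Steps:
x = 123
295*(x - 123) = 295*(123 - 123) = 295*0 = 0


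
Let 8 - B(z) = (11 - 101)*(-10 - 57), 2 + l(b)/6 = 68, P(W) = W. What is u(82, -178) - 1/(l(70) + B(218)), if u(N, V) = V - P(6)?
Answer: -1035183/5626 ≈ -184.00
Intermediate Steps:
l(b) = 396 (l(b) = -12 + 6*68 = -12 + 408 = 396)
u(N, V) = -6 + V (u(N, V) = V - 1*6 = V - 6 = -6 + V)
B(z) = -6022 (B(z) = 8 - (11 - 101)*(-10 - 57) = 8 - (-90)*(-67) = 8 - 1*6030 = 8 - 6030 = -6022)
u(82, -178) - 1/(l(70) + B(218)) = (-6 - 178) - 1/(396 - 6022) = -184 - 1/(-5626) = -184 - 1*(-1/5626) = -184 + 1/5626 = -1035183/5626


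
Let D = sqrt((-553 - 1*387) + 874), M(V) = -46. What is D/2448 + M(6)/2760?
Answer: -1/60 + I*sqrt(66)/2448 ≈ -0.016667 + 0.0033186*I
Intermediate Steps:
D = I*sqrt(66) (D = sqrt((-553 - 387) + 874) = sqrt(-940 + 874) = sqrt(-66) = I*sqrt(66) ≈ 8.124*I)
D/2448 + M(6)/2760 = (I*sqrt(66))/2448 - 46/2760 = (I*sqrt(66))*(1/2448) - 46*1/2760 = I*sqrt(66)/2448 - 1/60 = -1/60 + I*sqrt(66)/2448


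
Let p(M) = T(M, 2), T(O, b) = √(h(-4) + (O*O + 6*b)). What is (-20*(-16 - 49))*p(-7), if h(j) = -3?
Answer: 1300*√58 ≈ 9900.5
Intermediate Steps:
T(O, b) = √(-3 + O² + 6*b) (T(O, b) = √(-3 + (O*O + 6*b)) = √(-3 + (O² + 6*b)) = √(-3 + O² + 6*b))
p(M) = √(9 + M²) (p(M) = √(-3 + M² + 6*2) = √(-3 + M² + 12) = √(9 + M²))
(-20*(-16 - 49))*p(-7) = (-20*(-16 - 49))*√(9 + (-7)²) = (-20*(-65))*√(9 + 49) = 1300*√58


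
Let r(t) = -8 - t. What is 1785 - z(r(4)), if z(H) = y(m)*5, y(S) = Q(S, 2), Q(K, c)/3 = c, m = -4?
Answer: 1755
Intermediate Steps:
Q(K, c) = 3*c
y(S) = 6 (y(S) = 3*2 = 6)
z(H) = 30 (z(H) = 6*5 = 30)
1785 - z(r(4)) = 1785 - 1*30 = 1785 - 30 = 1755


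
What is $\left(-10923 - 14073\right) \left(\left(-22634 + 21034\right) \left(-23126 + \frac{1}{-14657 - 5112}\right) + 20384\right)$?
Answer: $- \frac{18294262531986816}{19769} \approx -9.254 \cdot 10^{11}$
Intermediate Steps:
$\left(-10923 - 14073\right) \left(\left(-22634 + 21034\right) \left(-23126 + \frac{1}{-14657 - 5112}\right) + 20384\right) = - 24996 \left(- 1600 \left(-23126 + \frac{1}{-19769}\right) + 20384\right) = - 24996 \left(- 1600 \left(-23126 - \frac{1}{19769}\right) + 20384\right) = - 24996 \left(\left(-1600\right) \left(- \frac{457177895}{19769}\right) + 20384\right) = - 24996 \left(\frac{731484632000}{19769} + 20384\right) = \left(-24996\right) \frac{731887603296}{19769} = - \frac{18294262531986816}{19769}$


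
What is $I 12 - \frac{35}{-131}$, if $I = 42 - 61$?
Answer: $- \frac{29833}{131} \approx -227.73$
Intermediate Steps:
$I = -19$
$I 12 - \frac{35}{-131} = \left(-19\right) 12 - \frac{35}{-131} = -228 - - \frac{35}{131} = -228 + \frac{35}{131} = - \frac{29833}{131}$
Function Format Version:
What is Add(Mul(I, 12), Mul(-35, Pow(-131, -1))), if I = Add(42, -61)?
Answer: Rational(-29833, 131) ≈ -227.73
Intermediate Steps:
I = -19
Add(Mul(I, 12), Mul(-35, Pow(-131, -1))) = Add(Mul(-19, 12), Mul(-35, Pow(-131, -1))) = Add(-228, Mul(-35, Rational(-1, 131))) = Add(-228, Rational(35, 131)) = Rational(-29833, 131)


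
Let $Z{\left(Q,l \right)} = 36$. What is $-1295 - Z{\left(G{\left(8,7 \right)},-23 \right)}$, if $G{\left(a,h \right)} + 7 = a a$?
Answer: $-1331$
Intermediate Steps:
$G{\left(a,h \right)} = -7 + a^{2}$ ($G{\left(a,h \right)} = -7 + a a = -7 + a^{2}$)
$-1295 - Z{\left(G{\left(8,7 \right)},-23 \right)} = -1295 - 36 = -1331$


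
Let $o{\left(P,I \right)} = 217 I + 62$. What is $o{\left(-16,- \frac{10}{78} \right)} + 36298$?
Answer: $\frac{1416955}{39} \approx 36332.0$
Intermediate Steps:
$o{\left(P,I \right)} = 62 + 217 I$
$o{\left(-16,- \frac{10}{78} \right)} + 36298 = \left(62 + 217 \left(- \frac{10}{78}\right)\right) + 36298 = \left(62 + 217 \left(\left(-10\right) \frac{1}{78}\right)\right) + 36298 = \left(62 + 217 \left(- \frac{5}{39}\right)\right) + 36298 = \left(62 - \frac{1085}{39}\right) + 36298 = \frac{1333}{39} + 36298 = \frac{1416955}{39}$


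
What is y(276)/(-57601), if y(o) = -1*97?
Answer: 97/57601 ≈ 0.0016840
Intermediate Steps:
y(o) = -97
y(276)/(-57601) = -97/(-57601) = -97*(-1/57601) = 97/57601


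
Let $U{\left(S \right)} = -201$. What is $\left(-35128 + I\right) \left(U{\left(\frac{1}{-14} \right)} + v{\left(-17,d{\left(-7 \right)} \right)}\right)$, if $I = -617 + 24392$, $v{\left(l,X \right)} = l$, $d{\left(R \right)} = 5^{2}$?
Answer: $2474954$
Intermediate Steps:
$d{\left(R \right)} = 25$
$I = 23775$
$\left(-35128 + I\right) \left(U{\left(\frac{1}{-14} \right)} + v{\left(-17,d{\left(-7 \right)} \right)}\right) = \left(-35128 + 23775\right) \left(-201 - 17\right) = \left(-11353\right) \left(-218\right) = 2474954$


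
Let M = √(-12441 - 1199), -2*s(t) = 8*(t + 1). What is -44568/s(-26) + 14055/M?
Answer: -11142/25 - 2811*I*√3410/1364 ≈ -445.68 - 120.34*I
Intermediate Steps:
s(t) = -4 - 4*t (s(t) = -4*(t + 1) = -4*(1 + t) = -(8 + 8*t)/2 = -4 - 4*t)
M = 2*I*√3410 (M = √(-13640) = 2*I*√3410 ≈ 116.79*I)
-44568/s(-26) + 14055/M = -44568/(-4 - 4*(-26)) + 14055/((2*I*√3410)) = -44568/(-4 + 104) + 14055*(-I*√3410/6820) = -44568/100 - 2811*I*√3410/1364 = -44568*1/100 - 2811*I*√3410/1364 = -11142/25 - 2811*I*√3410/1364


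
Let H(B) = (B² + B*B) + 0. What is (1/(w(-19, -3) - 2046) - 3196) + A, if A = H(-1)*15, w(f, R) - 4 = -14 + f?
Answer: -6569451/2075 ≈ -3166.0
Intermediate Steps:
H(B) = 2*B² (H(B) = (B² + B²) + 0 = 2*B² + 0 = 2*B²)
w(f, R) = -10 + f (w(f, R) = 4 + (-14 + f) = -10 + f)
A = 30 (A = (2*(-1)²)*15 = (2*1)*15 = 2*15 = 30)
(1/(w(-19, -3) - 2046) - 3196) + A = (1/((-10 - 19) - 2046) - 3196) + 30 = (1/(-29 - 2046) - 3196) + 30 = (1/(-2075) - 3196) + 30 = (-1/2075 - 3196) + 30 = -6631701/2075 + 30 = -6569451/2075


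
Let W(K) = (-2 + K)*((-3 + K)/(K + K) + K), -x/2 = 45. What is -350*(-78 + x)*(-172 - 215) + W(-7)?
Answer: -159288804/7 ≈ -2.2756e+7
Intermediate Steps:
x = -90 (x = -2*45 = -90)
W(K) = (-2 + K)*(K + (-3 + K)/(2*K)) (W(K) = (-2 + K)*((-3 + K)/((2*K)) + K) = (-2 + K)*((-3 + K)*(1/(2*K)) + K) = (-2 + K)*((-3 + K)/(2*K) + K) = (-2 + K)*(K + (-3 + K)/(2*K)))
-350*(-78 + x)*(-172 - 215) + W(-7) = -350*(-78 - 90)*(-172 - 215) + (-5/2 + (-7)² + 3/(-7) - 3/2*(-7)) = -(-58800)*(-387) + (-5/2 + 49 + 3*(-⅐) + 21/2) = -350*65016 + (-5/2 + 49 - 3/7 + 21/2) = -22755600 + 396/7 = -159288804/7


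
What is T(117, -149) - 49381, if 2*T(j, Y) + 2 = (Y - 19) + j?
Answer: -98815/2 ≈ -49408.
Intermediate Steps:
T(j, Y) = -21/2 + Y/2 + j/2 (T(j, Y) = -1 + ((Y - 19) + j)/2 = -1 + ((-19 + Y) + j)/2 = -1 + (-19 + Y + j)/2 = -1 + (-19/2 + Y/2 + j/2) = -21/2 + Y/2 + j/2)
T(117, -149) - 49381 = (-21/2 + (1/2)*(-149) + (1/2)*117) - 49381 = (-21/2 - 149/2 + 117/2) - 49381 = -53/2 - 49381 = -98815/2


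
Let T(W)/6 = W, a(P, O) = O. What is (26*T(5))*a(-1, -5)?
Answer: -3900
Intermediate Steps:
T(W) = 6*W
(26*T(5))*a(-1, -5) = (26*(6*5))*(-5) = (26*30)*(-5) = 780*(-5) = -3900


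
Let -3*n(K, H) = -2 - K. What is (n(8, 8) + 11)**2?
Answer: 1849/9 ≈ 205.44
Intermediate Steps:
n(K, H) = 2/3 + K/3 (n(K, H) = -(-2 - K)/3 = 2/3 + K/3)
(n(8, 8) + 11)**2 = ((2/3 + (1/3)*8) + 11)**2 = ((2/3 + 8/3) + 11)**2 = (10/3 + 11)**2 = (43/3)**2 = 1849/9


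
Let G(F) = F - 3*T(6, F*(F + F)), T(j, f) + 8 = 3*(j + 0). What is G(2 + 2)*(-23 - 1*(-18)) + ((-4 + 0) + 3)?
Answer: 129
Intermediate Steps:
T(j, f) = -8 + 3*j (T(j, f) = -8 + 3*(j + 0) = -8 + 3*j)
G(F) = -30 + F (G(F) = F - 3*(-8 + 3*6) = F - 3*(-8 + 18) = F - 3*10 = F - 30 = -30 + F)
G(2 + 2)*(-23 - 1*(-18)) + ((-4 + 0) + 3) = (-30 + (2 + 2))*(-23 - 1*(-18)) + ((-4 + 0) + 3) = (-30 + 4)*(-23 + 18) + (-4 + 3) = -26*(-5) - 1 = 130 - 1 = 129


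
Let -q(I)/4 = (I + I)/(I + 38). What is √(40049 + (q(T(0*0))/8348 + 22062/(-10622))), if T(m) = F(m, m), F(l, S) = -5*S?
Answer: 2*√282398095922/5311 ≈ 200.12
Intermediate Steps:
T(m) = -5*m
q(I) = -8*I/(38 + I) (q(I) = -4*(I + I)/(I + 38) = -4*2*I/(38 + I) = -8*I/(38 + I))
√(40049 + (q(T(0*0))/8348 + 22062/(-10622))) = √(40049 + (-8*(-0*0)/(38 - 0*0)/8348 + 22062/(-10622))) = √(40049 + (-8*(-5*0)/(38 - 5*0)*(1/8348) + 22062*(-1/10622))) = √(40049 + (-8*0/(38 + 0)*(1/8348) - 11031/5311)) = √(40049 + (-8*0/38*(1/8348) - 11031/5311)) = √(40049 + (-8*0*1/38*(1/8348) - 11031/5311)) = √(40049 + (0*(1/8348) - 11031/5311)) = √(40049 + (0 - 11031/5311)) = √(40049 - 11031/5311) = √(212689208/5311) = 2*√282398095922/5311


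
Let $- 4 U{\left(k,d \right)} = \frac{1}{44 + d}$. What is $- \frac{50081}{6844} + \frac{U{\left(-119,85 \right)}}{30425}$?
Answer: $- \frac{49139790634}{6715375575} \approx -7.3175$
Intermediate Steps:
$U{\left(k,d \right)} = - \frac{1}{4 \left(44 + d\right)}$
$- \frac{50081}{6844} + \frac{U{\left(-119,85 \right)}}{30425} = - \frac{50081}{6844} + \frac{\left(-1\right) \frac{1}{176 + 4 \cdot 85}}{30425} = \left(-50081\right) \frac{1}{6844} + - \frac{1}{176 + 340} \cdot \frac{1}{30425} = - \frac{50081}{6844} + - \frac{1}{516} \cdot \frac{1}{30425} = - \frac{50081}{6844} + \left(-1\right) \frac{1}{516} \cdot \frac{1}{30425} = - \frac{50081}{6844} - \frac{1}{15699300} = - \frac{49139790634}{6715375575}$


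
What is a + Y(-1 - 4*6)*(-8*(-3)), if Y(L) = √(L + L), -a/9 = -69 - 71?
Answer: 1260 + 120*I*√2 ≈ 1260.0 + 169.71*I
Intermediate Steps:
a = 1260 (a = -9*(-69 - 71) = -9*(-140) = 1260)
Y(L) = √2*√L (Y(L) = √(2*L) = √2*√L)
a + Y(-1 - 4*6)*(-8*(-3)) = 1260 + (√2*√(-1 - 4*6))*(-8*(-3)) = 1260 + (√2*√(-1 - 24))*24 = 1260 + (√2*√(-25))*24 = 1260 + (√2*(5*I))*24 = 1260 + (5*I*√2)*24 = 1260 + 120*I*√2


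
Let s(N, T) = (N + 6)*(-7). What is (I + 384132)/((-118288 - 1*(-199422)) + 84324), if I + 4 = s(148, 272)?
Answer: 191525/82729 ≈ 2.3151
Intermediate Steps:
s(N, T) = -42 - 7*N (s(N, T) = (6 + N)*(-7) = -42 - 7*N)
I = -1082 (I = -4 + (-42 - 7*148) = -4 + (-42 - 1036) = -4 - 1078 = -1082)
(I + 384132)/((-118288 - 1*(-199422)) + 84324) = (-1082 + 384132)/((-118288 - 1*(-199422)) + 84324) = 383050/((-118288 + 199422) + 84324) = 383050/(81134 + 84324) = 383050/165458 = 383050*(1/165458) = 191525/82729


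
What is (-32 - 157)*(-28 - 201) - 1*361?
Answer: 42920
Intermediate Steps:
(-32 - 157)*(-28 - 201) - 1*361 = -189*(-229) - 361 = 43281 - 361 = 42920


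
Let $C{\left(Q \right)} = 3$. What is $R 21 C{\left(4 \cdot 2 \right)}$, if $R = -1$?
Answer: $-63$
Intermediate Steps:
$R 21 C{\left(4 \cdot 2 \right)} = \left(-1\right) 21 \cdot 3 = \left(-21\right) 3 = -63$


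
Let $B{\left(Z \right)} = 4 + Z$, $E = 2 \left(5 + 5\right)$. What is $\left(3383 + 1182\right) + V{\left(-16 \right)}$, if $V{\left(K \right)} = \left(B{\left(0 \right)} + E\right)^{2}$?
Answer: $5141$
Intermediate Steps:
$E = 20$ ($E = 2 \cdot 10 = 20$)
$V{\left(K \right)} = 576$ ($V{\left(K \right)} = \left(\left(4 + 0\right) + 20\right)^{2} = \left(4 + 20\right)^{2} = 24^{2} = 576$)
$\left(3383 + 1182\right) + V{\left(-16 \right)} = \left(3383 + 1182\right) + 576 = 4565 + 576 = 5141$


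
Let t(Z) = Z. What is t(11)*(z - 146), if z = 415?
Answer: 2959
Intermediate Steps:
t(11)*(z - 146) = 11*(415 - 146) = 11*269 = 2959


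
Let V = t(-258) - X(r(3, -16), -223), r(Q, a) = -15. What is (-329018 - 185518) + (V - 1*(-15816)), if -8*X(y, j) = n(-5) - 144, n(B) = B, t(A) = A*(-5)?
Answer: -3979589/8 ≈ -4.9745e+5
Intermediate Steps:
t(A) = -5*A
X(y, j) = 149/8 (X(y, j) = -(-5 - 144)/8 = -⅛*(-149) = 149/8)
V = 10171/8 (V = -5*(-258) - 1*149/8 = 1290 - 149/8 = 10171/8 ≈ 1271.4)
(-329018 - 185518) + (V - 1*(-15816)) = (-329018 - 185518) + (10171/8 - 1*(-15816)) = -514536 + (10171/8 + 15816) = -514536 + 136699/8 = -3979589/8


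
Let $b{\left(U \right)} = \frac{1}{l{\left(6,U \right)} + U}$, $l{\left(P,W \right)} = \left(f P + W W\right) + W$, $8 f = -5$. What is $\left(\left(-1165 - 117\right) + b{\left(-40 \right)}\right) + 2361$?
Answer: $\frac{6544139}{6065} \approx 1079.0$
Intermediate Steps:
$f = - \frac{5}{8}$ ($f = \frac{1}{8} \left(-5\right) = - \frac{5}{8} \approx -0.625$)
$l{\left(P,W \right)} = W + W^{2} - \frac{5 P}{8}$ ($l{\left(P,W \right)} = \left(- \frac{5 P}{8} + W W\right) + W = \left(- \frac{5 P}{8} + W^{2}\right) + W = \left(W^{2} - \frac{5 P}{8}\right) + W = W + W^{2} - \frac{5 P}{8}$)
$b{\left(U \right)} = \frac{1}{- \frac{15}{4} + U^{2} + 2 U}$ ($b{\left(U \right)} = \frac{1}{\left(U + U^{2} - \frac{15}{4}\right) + U} = \frac{1}{\left(- \frac{15}{4} + U + U^{2}\right) + U} = \frac{1}{- \frac{15}{4} + U^{2} + 2 U}$)
$\left(\left(-1165 - 117\right) + b{\left(-40 \right)}\right) + 2361 = \left(\left(-1165 - 117\right) + \frac{4}{-15 + 4 \left(-40\right)^{2} + 8 \left(-40\right)}\right) + 2361 = \left(-1282 + \frac{4}{-15 + 4 \cdot 1600 - 320}\right) + 2361 = \left(-1282 + \frac{4}{-15 + 6400 - 320}\right) + 2361 = \left(-1282 + \frac{4}{6065}\right) + 2361 = - \frac{7775326}{6065} + 2361 = \frac{6544139}{6065}$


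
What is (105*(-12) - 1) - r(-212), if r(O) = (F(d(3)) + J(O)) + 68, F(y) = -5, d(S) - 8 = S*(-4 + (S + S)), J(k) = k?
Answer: -1112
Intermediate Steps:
d(S) = 8 + S*(-4 + 2*S) (d(S) = 8 + S*(-4 + (S + S)) = 8 + S*(-4 + 2*S))
r(O) = 63 + O (r(O) = (-5 + O) + 68 = 63 + O)
(105*(-12) - 1) - r(-212) = (105*(-12) - 1) - (63 - 212) = (-1260 - 1) - 1*(-149) = -1261 + 149 = -1112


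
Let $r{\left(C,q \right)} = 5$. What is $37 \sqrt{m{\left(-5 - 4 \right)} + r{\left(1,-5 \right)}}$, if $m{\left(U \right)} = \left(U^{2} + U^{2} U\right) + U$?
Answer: $74 i \sqrt{163} \approx 944.77 i$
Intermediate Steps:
$m{\left(U \right)} = U + U^{2} + U^{3}$ ($m{\left(U \right)} = \left(U^{2} + U^{3}\right) + U = U + U^{2} + U^{3}$)
$37 \sqrt{m{\left(-5 - 4 \right)} + r{\left(1,-5 \right)}} = 37 \sqrt{\left(-5 - 4\right) \left(1 - 9 + \left(-5 - 4\right)^{2}\right) + 5} = 37 \sqrt{- 9 \left(1 - 9 + \left(-9\right)^{2}\right) + 5} = 37 \sqrt{- 9 \left(1 - 9 + 81\right) + 5} = 37 \sqrt{\left(-9\right) 73 + 5} = 37 \sqrt{-657 + 5} = 37 \sqrt{-652} = 37 \cdot 2 i \sqrt{163} = 74 i \sqrt{163}$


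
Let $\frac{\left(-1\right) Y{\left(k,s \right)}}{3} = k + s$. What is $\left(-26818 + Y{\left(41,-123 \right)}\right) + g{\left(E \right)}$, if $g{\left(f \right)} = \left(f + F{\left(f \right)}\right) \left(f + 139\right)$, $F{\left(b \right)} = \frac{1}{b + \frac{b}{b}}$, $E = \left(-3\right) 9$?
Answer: $- \frac{384804}{13} \approx -29600.0$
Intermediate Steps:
$Y{\left(k,s \right)} = - 3 k - 3 s$ ($Y{\left(k,s \right)} = - 3 \left(k + s\right) = - 3 k - 3 s$)
$E = -27$
$F{\left(b \right)} = \frac{1}{1 + b}$ ($F{\left(b \right)} = \frac{1}{b + 1} = \frac{1}{1 + b}$)
$g{\left(f \right)} = \left(139 + f\right) \left(f + \frac{1}{1 + f}\right)$ ($g{\left(f \right)} = \left(f + \frac{1}{1 + f}\right) \left(f + 139\right) = \left(f + \frac{1}{1 + f}\right) \left(139 + f\right) = \left(139 + f\right) \left(f + \frac{1}{1 + f}\right)$)
$\left(-26818 + Y{\left(41,-123 \right)}\right) + g{\left(E \right)} = \left(-26818 - -246\right) + \frac{139 - 27 - 27 \left(1 - 27\right) \left(139 - 27\right)}{1 - 27} = \left(-26818 + \left(-123 + 369\right)\right) + \frac{139 - 27 - \left(-702\right) 112}{-26} = \left(-26818 + 246\right) - \frac{139 - 27 + 78624}{26} = -26572 - \frac{39368}{13} = - \frac{384804}{13}$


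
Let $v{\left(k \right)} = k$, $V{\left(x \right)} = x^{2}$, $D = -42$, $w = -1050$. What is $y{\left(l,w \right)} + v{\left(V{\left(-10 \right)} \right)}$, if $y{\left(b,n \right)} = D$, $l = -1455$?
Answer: $58$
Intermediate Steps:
$y{\left(b,n \right)} = -42$
$y{\left(l,w \right)} + v{\left(V{\left(-10 \right)} \right)} = -42 + \left(-10\right)^{2} = -42 + 100 = 58$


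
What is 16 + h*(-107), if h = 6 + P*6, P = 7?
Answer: -5120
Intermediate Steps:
h = 48 (h = 6 + 7*6 = 6 + 42 = 48)
16 + h*(-107) = 16 + 48*(-107) = 16 - 5136 = -5120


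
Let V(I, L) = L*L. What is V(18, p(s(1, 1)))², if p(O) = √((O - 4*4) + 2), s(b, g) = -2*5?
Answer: 576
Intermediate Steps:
s(b, g) = -10
p(O) = √(-14 + O) (p(O) = √((O - 16) + 2) = √((-16 + O) + 2) = √(-14 + O))
V(I, L) = L²
V(18, p(s(1, 1)))² = ((√(-14 - 10))²)² = ((√(-24))²)² = ((2*I*√6)²)² = (-24)² = 576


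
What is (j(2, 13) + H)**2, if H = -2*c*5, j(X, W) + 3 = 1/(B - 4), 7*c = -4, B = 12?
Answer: 25281/3136 ≈ 8.0615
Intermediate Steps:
c = -4/7 (c = (1/7)*(-4) = -4/7 ≈ -0.57143)
j(X, W) = -23/8 (j(X, W) = -3 + 1/(12 - 4) = -3 + 1/8 = -23/8)
H = 40/7 (H = -2*(-4/7)*5 = (8/7)*5 = 40/7 ≈ 5.7143)
(j(2, 13) + H)**2 = (-23/8 + 40/7)**2 = (159/56)**2 = 25281/3136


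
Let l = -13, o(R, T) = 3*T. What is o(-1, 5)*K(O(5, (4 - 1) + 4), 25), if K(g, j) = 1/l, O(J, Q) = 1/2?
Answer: -15/13 ≈ -1.1538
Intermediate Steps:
O(J, Q) = ½
K(g, j) = -1/13 (K(g, j) = 1/(-13) = -1/13)
o(-1, 5)*K(O(5, (4 - 1) + 4), 25) = (3*5)*(-1/13) = 15*(-1/13) = -15/13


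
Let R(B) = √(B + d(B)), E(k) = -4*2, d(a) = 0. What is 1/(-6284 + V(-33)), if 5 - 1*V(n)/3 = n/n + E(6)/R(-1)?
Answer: -98/614665 + 3*I/4917320 ≈ -0.00015944 + 6.1009e-7*I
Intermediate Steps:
E(k) = -8
R(B) = √B (R(B) = √(B + 0) = √B)
V(n) = 12 - 24*I (V(n) = 15 - 3*(n/n - 8*(-I)) = 15 - 3*(1 - 8*(-I)) = 15 - 3*(1 - (-8)*I) = 15 - 3*(1 + 8*I) = 15 + (-3 - 24*I) = 12 - 24*I)
1/(-6284 + V(-33)) = 1/(-6284 + (12 - 24*I)) = 1/(-6272 - 24*I) = (-6272 + 24*I)/39338560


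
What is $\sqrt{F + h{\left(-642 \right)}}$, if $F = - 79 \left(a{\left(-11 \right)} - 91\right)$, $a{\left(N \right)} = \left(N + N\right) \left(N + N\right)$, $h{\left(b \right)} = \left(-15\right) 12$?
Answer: $i \sqrt{31227} \approx 176.71 i$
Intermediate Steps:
$h{\left(b \right)} = -180$
$a{\left(N \right)} = 4 N^{2}$ ($a{\left(N \right)} = 2 N 2 N = 4 N^{2}$)
$F = -31047$ ($F = - 79 \left(4 \left(-11\right)^{2} - 91\right) = - 79 \left(4 \cdot 121 - 91\right) = - 79 \left(484 - 91\right) = \left(-79\right) 393 = -31047$)
$\sqrt{F + h{\left(-642 \right)}} = \sqrt{-31047 - 180} = \sqrt{-31227} = i \sqrt{31227}$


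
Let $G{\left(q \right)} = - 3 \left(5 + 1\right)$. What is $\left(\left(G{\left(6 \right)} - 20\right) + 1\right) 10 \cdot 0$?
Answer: $0$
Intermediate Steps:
$G{\left(q \right)} = -18$ ($G{\left(q \right)} = \left(-3\right) 6 = -18$)
$\left(\left(G{\left(6 \right)} - 20\right) + 1\right) 10 \cdot 0 = \left(\left(-18 - 20\right) + 1\right) 10 \cdot 0 = \left(-38 + 1\right) 10 \cdot 0 = \left(-37\right) 10 \cdot 0 = \left(-370\right) 0 = 0$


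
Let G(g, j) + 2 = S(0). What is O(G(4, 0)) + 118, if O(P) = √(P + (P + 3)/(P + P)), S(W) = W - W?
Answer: 118 + 3*I/2 ≈ 118.0 + 1.5*I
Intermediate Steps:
S(W) = 0
G(g, j) = -2 (G(g, j) = -2 + 0 = -2)
O(P) = √(P + (3 + P)/(2*P)) (O(P) = √(P + (3 + P)/((2*P))) = √(P + (3 + P)*(1/(2*P))) = √(P + (3 + P)/(2*P)))
O(G(4, 0)) + 118 = √(2 + 4*(-2) + 6/(-2))/2 + 118 = √(2 - 8 + 6*(-½))/2 + 118 = √(2 - 8 - 3)/2 + 118 = √(-9)/2 + 118 = (3*I)/2 + 118 = 3*I/2 + 118 = 118 + 3*I/2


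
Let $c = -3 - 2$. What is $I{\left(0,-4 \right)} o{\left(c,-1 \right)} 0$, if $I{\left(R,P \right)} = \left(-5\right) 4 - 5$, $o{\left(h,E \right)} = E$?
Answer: $0$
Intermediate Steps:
$c = -5$ ($c = -3 - 2 = -5$)
$I{\left(R,P \right)} = -25$ ($I{\left(R,P \right)} = -20 - 5 = -25$)
$I{\left(0,-4 \right)} o{\left(c,-1 \right)} 0 = \left(-25\right) \left(-1\right) 0 = 25 \cdot 0 = 0$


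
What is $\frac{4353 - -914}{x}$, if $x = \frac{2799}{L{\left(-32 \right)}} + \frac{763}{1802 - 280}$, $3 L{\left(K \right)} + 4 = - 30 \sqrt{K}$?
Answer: $- \frac{58387917371668}{40818286582081} - \frac{3073534066545480 i \sqrt{2}}{40818286582081} \approx -1.4304 - 106.49 i$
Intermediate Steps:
$L{\left(K \right)} = - \frac{4}{3} - 10 \sqrt{K}$ ($L{\left(K \right)} = - \frac{4}{3} + \frac{\left(-30\right) \sqrt{K}}{3} = - \frac{4}{3} - 10 \sqrt{K}$)
$x = \frac{763}{1522} + \frac{2799}{- \frac{4}{3} - 40 i \sqrt{2}}$ ($x = \frac{2799}{- \frac{4}{3} - 10 \sqrt{-32}} + \frac{763}{1802 - 280} = \frac{2799}{- \frac{4}{3} - 10 \cdot 4 i \sqrt{2}} + \frac{763}{1802 - 280} = \frac{2799}{- \frac{4}{3} - 40 i \sqrt{2}} + \frac{763}{1522} = \frac{763}{1522} + \frac{2799}{- \frac{4}{3} - 40 i \sqrt{2}} \approx -0.66429 + 49.452 i$)
$\frac{4353 - -914}{x} = \frac{4353 - -914}{- \frac{3641791}{5482244} + \frac{125955 i \sqrt{2}}{3602}} = \frac{4353 + 914}{- \frac{3641791}{5482244} + \frac{125955 i \sqrt{2}}{3602}} = \frac{5267}{- \frac{3641791}{5482244} + \frac{125955 i \sqrt{2}}{3602}}$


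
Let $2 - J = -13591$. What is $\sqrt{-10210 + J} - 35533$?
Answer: $-35533 + \sqrt{3383} \approx -35475.0$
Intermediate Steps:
$J = 13593$ ($J = 2 - -13591 = 2 + 13591 = 13593$)
$\sqrt{-10210 + J} - 35533 = \sqrt{-10210 + 13593} - 35533 = \sqrt{3383} - 35533 = -35533 + \sqrt{3383}$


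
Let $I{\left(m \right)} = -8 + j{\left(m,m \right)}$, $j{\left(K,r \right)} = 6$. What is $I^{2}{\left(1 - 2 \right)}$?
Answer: $4$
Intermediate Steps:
$I{\left(m \right)} = -2$ ($I{\left(m \right)} = -8 + 6 = -2$)
$I^{2}{\left(1 - 2 \right)} = \left(-2\right)^{2} = 4$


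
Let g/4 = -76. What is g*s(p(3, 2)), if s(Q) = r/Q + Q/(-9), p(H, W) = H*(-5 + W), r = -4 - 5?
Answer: -608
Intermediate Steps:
r = -9
s(Q) = -9/Q - Q/9 (s(Q) = -9/Q + Q/(-9) = -9/Q + Q*(-1/9) = -9/Q - Q/9)
g = -304 (g = 4*(-76) = -304)
g*s(p(3, 2)) = -304*(-9*1/(3*(-5 + 2)) - (-5 + 2)/3) = -304*(-9/(3*(-3)) - (-3)/3) = -304*(-9/(-9) - 1/9*(-9)) = -304*(-9*(-1/9) + 1) = -304*(1 + 1) = -304*2 = -608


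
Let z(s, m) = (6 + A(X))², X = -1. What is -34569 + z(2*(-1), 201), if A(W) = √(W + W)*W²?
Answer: -34535 + 12*I*√2 ≈ -34535.0 + 16.971*I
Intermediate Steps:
A(W) = √2*W^(5/2) (A(W) = √(2*W)*W² = (√2*√W)*W² = √2*W^(5/2))
z(s, m) = (6 + I*√2)² (z(s, m) = (6 + √2*(-1)^(5/2))² = (6 + √2*I)² = (6 + I*√2)²)
-34569 + z(2*(-1), 201) = -34569 + (6 + I*√2)²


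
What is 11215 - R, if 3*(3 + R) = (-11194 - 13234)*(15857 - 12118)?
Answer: 91369946/3 ≈ 3.0457e+7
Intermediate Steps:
R = -91336301/3 (R = -3 + ((-11194 - 13234)*(15857 - 12118))/3 = -3 + (-24428*3739)/3 = -3 + (⅓)*(-91336292) = -3 - 91336292/3 = -91336301/3 ≈ -3.0445e+7)
11215 - R = 11215 - 1*(-91336301/3) = 11215 + 91336301/3 = 91369946/3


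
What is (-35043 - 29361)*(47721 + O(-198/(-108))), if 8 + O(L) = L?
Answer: -3073026126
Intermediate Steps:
O(L) = -8 + L
(-35043 - 29361)*(47721 + O(-198/(-108))) = (-35043 - 29361)*(47721 + (-8 - 198/(-108))) = -64404*(47721 + (-8 - 198*(-1/108))) = -64404*(47721 + (-8 + 11/6)) = -64404*(47721 - 37/6) = -64404*286289/6 = -3073026126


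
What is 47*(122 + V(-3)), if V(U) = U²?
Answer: 6157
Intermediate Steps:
47*(122 + V(-3)) = 47*(122 + (-3)²) = 47*(122 + 9) = 47*131 = 6157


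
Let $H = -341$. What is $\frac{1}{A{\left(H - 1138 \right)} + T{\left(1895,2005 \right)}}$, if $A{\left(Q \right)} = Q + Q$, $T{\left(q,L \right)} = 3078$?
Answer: $\frac{1}{120} \approx 0.0083333$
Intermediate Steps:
$A{\left(Q \right)} = 2 Q$
$\frac{1}{A{\left(H - 1138 \right)} + T{\left(1895,2005 \right)}} = \frac{1}{2 \left(-341 - 1138\right) + 3078} = \frac{1}{2 \left(-1479\right) + 3078} = \frac{1}{-2958 + 3078} = \frac{1}{120}$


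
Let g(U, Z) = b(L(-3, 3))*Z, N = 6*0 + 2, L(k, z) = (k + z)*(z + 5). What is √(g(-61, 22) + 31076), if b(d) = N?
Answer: 4*√1945 ≈ 176.41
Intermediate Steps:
L(k, z) = (5 + z)*(k + z) (L(k, z) = (k + z)*(5 + z) = (5 + z)*(k + z))
N = 2 (N = 0 + 2 = 2)
b(d) = 2
g(U, Z) = 2*Z
√(g(-61, 22) + 31076) = √(2*22 + 31076) = √(44 + 31076) = √31120 = 4*√1945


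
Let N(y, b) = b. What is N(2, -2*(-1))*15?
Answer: 30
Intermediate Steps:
N(2, -2*(-1))*15 = -2*(-1)*15 = 2*15 = 30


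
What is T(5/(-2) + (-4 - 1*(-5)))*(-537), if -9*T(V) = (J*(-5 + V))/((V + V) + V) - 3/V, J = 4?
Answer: 12530/27 ≈ 464.07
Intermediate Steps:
T(V) = 1/(3*V) - (-20 + 4*V)/(27*V) (T(V) = -((4*(-5 + V))/((V + V) + V) - 3/V)/9 = -((-20 + 4*V)/(2*V + V) - 3/V)/9 = -((-20 + 4*V)/((3*V)) - 3/V)/9 = -((-20 + 4*V)*(1/(3*V)) - 3/V)/9 = -((-20 + 4*V)/(3*V) - 3/V)/9 = -(-3/V + (-20 + 4*V)/(3*V))/9 = 1/(3*V) - (-20 + 4*V)/(27*V))
T(5/(-2) + (-4 - 1*(-5)))*(-537) = ((29 - 4*(5/(-2) + (-4 - 1*(-5))))/(27*(5/(-2) + (-4 - 1*(-5)))))*(-537) = ((29 - 4*(5*(-½) + (-4 + 5)))/(27*(5*(-½) + (-4 + 5))))*(-537) = ((29 - 4*(-5/2 + 1))/(27*(-5/2 + 1)))*(-537) = ((29 - 4*(-3/2))/(27*(-3/2)))*(-537) = ((1/27)*(-⅔)*(29 + 6))*(-537) = ((1/27)*(-⅔)*35)*(-537) = -70/81*(-537) = 12530/27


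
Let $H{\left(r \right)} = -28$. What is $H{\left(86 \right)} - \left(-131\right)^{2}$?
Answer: $-17189$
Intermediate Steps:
$H{\left(86 \right)} - \left(-131\right)^{2} = -28 - \left(-131\right)^{2} = -28 - 17161 = -17189$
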